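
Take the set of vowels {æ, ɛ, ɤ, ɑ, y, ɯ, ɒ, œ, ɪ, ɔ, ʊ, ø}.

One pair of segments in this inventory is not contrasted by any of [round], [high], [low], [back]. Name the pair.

ø, œ

Both /ø/ and /œ/ are [+round], [−high], [−low], [−back]. Since the list omits [tense] — which does distinguish the mid front rounded tense vowel from the mid front rounded lax vowel — this pair collapses; all other pairs remain distinct.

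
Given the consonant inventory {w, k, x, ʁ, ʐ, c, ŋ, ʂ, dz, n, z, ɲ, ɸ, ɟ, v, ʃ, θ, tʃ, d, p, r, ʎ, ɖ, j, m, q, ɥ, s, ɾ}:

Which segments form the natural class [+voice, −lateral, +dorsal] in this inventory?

Eliminate segments failing any feature: /k, x, c, ʂ, ɸ, ʃ, θ, tʃ, p, q, s/ are [−voice]; /ʐ, dz, n, z, v, d, r, ɖ, m, ɾ/ are [−dorsal]; /ʎ/ is [+lateral]. The remaining /w, ʁ, ŋ, ɲ, ɟ, j, ɥ/ satisfy [+voice], [−lateral], [+dorsal].

w, ʁ, ŋ, ɲ, ɟ, j, ɥ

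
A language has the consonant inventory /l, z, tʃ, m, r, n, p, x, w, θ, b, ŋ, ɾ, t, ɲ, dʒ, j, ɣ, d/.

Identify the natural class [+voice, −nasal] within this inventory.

Eliminate segments failing any feature: /tʃ, p, x, θ, t/ are [−voice]; /m, n, ŋ, ɲ/ are [+nasal]. The remaining /l, z, r, w, b, ɾ, dʒ, j, ɣ, d/ satisfy [+voice], [−nasal].

l, z, r, w, b, ɾ, dʒ, j, ɣ, d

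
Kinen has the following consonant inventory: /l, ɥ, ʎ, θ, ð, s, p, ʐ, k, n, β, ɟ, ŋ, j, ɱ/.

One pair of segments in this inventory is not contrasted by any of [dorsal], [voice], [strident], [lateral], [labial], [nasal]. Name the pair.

On the given features, /j/ and /ɟ/ have an identical profile: [+dorsal], [+voice], [−strident], [−lateral], [−labial], [−nasal]. No other two segments in the inventory coincide on all 6 features. (They do differ in [sonorant] and [continuant], which are not among the given features.)

j, ɟ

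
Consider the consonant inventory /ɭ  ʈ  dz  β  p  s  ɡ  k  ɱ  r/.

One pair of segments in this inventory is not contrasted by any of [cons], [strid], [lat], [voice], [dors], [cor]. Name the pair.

On the given features, /β/ and /ɱ/ have an identical profile: [+consonantal], [−strident], [−lateral], [+voice], [−dorsal], [−coronal]. No other two segments in the inventory coincide on all 6 features. (They do differ in [sonorant], [nasal] and [continuant], which are not among the given features.)

β, ɱ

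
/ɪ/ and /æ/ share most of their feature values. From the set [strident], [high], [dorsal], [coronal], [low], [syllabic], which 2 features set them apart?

[high], [low]

/ɪ/ (high front unrounded lax vowel) and /æ/ (low front unrounded vowel) agree on [−strident], [+dorsal], [−coronal], [+syllabic]. They differ on [high] (/ɪ/ [+], /æ/ [−]), [low] (/ɪ/ [−], /æ/ [+]).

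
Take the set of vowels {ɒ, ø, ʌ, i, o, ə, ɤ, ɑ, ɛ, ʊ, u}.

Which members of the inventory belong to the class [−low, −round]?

ʌ, i, ə, ɤ, ɛ

Checking each segment against [−low], [−round]: /ʌ/ (mid back unrounded lax vowel), /i/ (high front unrounded tense vowel), /ə/ (mid central vowel (schwa)), /ɤ/ (mid back unrounded tense vowel), /ɛ/ (mid front unrounded lax vowel) satisfy every feature; every other segment in the inventory fails at least one.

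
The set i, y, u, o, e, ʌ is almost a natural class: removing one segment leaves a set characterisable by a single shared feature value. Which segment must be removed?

ʌ

[tense] groups all but one: /u, i, y, e, o/ share [+tense] while /ʌ/ (mid back unrounded lax vowel) alone is [−tense]. Removing any other segment would not leave a single-feature class that excludes it.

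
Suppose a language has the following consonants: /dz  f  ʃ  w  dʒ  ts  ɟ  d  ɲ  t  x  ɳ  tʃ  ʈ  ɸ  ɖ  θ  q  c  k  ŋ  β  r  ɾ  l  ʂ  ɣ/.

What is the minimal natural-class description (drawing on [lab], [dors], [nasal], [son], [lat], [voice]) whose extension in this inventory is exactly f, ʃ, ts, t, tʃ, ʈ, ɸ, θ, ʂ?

The class [-voice], [-dorsal] has exactly /f, ʃ, ts, t, tʃ, ʈ, ɸ, θ, ʂ/ as its extension in this inventory. No smaller conjunction from the listed features achieves this: [-dorsal] alone would also admit /dz, dʒ, d, ɳ, …/; [-voice] alone would also admit /x, q, c, k/; and checking the remaining single features turns up none with this extension.

[-voice, -dors]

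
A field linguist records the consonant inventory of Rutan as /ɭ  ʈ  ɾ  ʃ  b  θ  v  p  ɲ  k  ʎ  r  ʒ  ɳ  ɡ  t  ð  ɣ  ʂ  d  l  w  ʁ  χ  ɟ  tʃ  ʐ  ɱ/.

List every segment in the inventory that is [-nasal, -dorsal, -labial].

ɭ, ʈ, ɾ, ʃ, θ, r, ʒ, t, ð, ʂ, d, l, tʃ, ʐ

Checking each segment against [-nasal], [-dorsal], [-labial]: /ɭ/ (retroflex lateral approximant), /ʈ/ (voiceless retroflex stop), /ɾ/ (alveolar tap), /ʃ/ (voiceless postalveolar fricative), /θ/ (voiceless dental fricative), /r/ (alveolar trill), among others, satisfy every feature; every other segment in the inventory fails at least one.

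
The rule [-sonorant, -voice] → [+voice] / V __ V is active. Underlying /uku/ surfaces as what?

Only /k/ occurs between two vowels (/u/ __ /u/) and matches the structural description. It is a voiceless velar stop, so [-sonorant, -voice] holds; changing it to [+voice] with all other features held fixed yields /ɡ/ (voiced velar stop). No other segment meets both the structural description and the environment, so the output is [uɡu].

[uɡu]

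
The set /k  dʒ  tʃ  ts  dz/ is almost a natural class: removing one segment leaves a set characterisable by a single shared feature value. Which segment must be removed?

k

/dz, tʃ, ts, dʒ/ are all [+delayed release], but /k/ (voiceless velar stop) is [−delayed release]. No other single segment can be removed to leave a set sharing one feature value that the removed segment lacks, so /k/ is the odd one out.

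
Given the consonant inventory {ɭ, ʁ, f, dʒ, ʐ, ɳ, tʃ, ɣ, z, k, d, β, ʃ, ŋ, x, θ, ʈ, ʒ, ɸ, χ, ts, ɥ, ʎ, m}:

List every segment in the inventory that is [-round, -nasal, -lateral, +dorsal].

ʁ, ɣ, k, x, χ

First, the [-round] segments are /ɭ, ʁ, f, dʒ, ʐ, ɳ, tʃ, ɣ, z, k, d, β, ʃ, ŋ, x, θ, ʈ, ʒ, ɸ, χ, ts, ʎ, m/.
Then [-nasal] gives /ɭ, ʁ, f, dʒ, ʐ, tʃ, ɣ, z, k, d, β, ʃ, x, θ, ʈ, ʒ, ɸ, χ, ts, ʎ/.
Among these, [-lateral] gives /ʁ, f, dʒ, ʐ, tʃ, ɣ, z, k, d, β, ʃ, x, θ, ʈ, ʒ, ɸ, χ, ts/.
Of those, [+dorsal] leaves /ʁ, ɣ, k, x, χ/.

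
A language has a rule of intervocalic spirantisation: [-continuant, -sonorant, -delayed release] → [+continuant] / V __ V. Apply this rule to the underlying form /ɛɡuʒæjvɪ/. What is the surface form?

Only /ɡ/ occurs between two vowels (/ɛ/ __ /u/) and matches the structural description. It is a voiced velar stop, so [-continuant, -sonorant, -delayed release] holds; changing it to [+continuant] with all other features held fixed yields /ɣ/ (voiced velar fricative). No other segment meets both the structural description and the environment, so the output is [ɛɣuʒæjvɪ].

[ɛɣuʒæjvɪ]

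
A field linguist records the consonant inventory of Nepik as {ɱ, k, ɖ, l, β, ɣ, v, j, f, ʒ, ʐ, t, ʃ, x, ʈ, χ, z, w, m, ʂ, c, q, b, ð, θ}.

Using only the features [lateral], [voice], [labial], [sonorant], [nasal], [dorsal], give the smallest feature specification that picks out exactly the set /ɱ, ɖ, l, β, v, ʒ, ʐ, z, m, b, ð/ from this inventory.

The class [+voice], [-dorsal] has exactly /ɱ, ɖ, l, β, v, ʒ, ʐ, z, m, b, ð/ as its extension in this inventory. No smaller conjunction from the listed features achieves this: [-dorsal] alone would also admit /f, t, ʃ, ʈ, …/; [+voice] alone would also admit /ɣ, j, w/; and checking the remaining single features turns up none with this extension.

[+voice, -dorsal]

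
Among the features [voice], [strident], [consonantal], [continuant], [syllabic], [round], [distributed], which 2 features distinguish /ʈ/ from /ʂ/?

/ʈ/ is the voiceless retroflex stop and /ʂ/ is the voiceless retroflex fricative. Both are [−voice], [+consonantal], [−syllabic], [−round], [−distributed]. /ʈ/ is [−continuant] while /ʂ/ is [+continuant]; /ʈ/ is [−strident] while /ʂ/ is [+strident], so the distinguishing features are [continuant], [strident].

[continuant], [strident]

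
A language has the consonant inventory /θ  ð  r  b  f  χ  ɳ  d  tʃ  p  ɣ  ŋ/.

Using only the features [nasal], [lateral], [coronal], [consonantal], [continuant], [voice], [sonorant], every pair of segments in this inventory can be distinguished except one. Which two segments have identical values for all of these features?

/f/ (voiceless labiodental fricative) and /χ/ (voiceless uvular fricative) are both [−nasal], [−lateral], [−coronal], [+consonantal], [+continuant], [−voice], [−sonorant], so none of the listed features separates them. (They do differ in [labial] and [dorsal], which are not among the given features.) Every other pair in the inventory differs on at least one listed feature.

f, χ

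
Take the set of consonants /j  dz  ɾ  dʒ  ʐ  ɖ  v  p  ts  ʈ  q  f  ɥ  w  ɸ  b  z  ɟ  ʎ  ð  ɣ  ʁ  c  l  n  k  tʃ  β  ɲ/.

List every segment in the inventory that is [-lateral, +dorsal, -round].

Eliminate segments failing any feature: /dz, ɾ, dʒ, ʐ, ɖ, v, p, ts, ʈ, f, ɸ, b, z, ð, n, tʃ, β/ are [-dorsal]; /ɥ, w/ are [+round]; /ʎ, l/ are [+lateral]. The remaining /j, q, ɟ, ɣ, ʁ, c, k, ɲ/ satisfy [-lateral], [+dorsal], [-round].

j, q, ɟ, ɣ, ʁ, c, k, ɲ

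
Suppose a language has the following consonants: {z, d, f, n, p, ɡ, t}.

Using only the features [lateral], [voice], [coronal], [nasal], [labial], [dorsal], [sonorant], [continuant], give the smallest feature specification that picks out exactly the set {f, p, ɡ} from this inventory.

/f, p, ɡ/ are exactly the [−coronal] segments in the inventory, so a single feature suffices.

[−coronal]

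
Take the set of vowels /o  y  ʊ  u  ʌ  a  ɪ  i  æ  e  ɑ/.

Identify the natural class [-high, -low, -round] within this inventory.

Checking each segment against [-high], [-low], [-round]: /ʌ/ (mid back unrounded lax vowel), /e/ (mid front unrounded tense vowel) satisfy every feature; every other segment in the inventory fails at least one.

ʌ, e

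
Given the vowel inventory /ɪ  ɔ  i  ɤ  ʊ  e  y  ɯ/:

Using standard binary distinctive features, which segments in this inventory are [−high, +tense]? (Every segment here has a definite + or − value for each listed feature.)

First, the [−high] segments are /ɔ, ɤ, e/.
Among these, [+tense] leaves /ɤ, e/.

ɤ, e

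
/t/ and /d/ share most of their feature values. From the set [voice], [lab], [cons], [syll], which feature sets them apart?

[voice]

The two segments share [-labial], [+consonantal], [-syllabic]. The only feature from the list on which they differ: /t/ is [-voice] while /d/ is [+voice].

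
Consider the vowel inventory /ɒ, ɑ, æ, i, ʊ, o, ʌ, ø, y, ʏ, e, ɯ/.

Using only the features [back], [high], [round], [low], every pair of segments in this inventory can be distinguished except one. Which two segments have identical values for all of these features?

ʏ, y

/ʏ/ (high front rounded lax vowel) and /y/ (high front rounded tense vowel) are both [−back], [+high], [+round], [−low], so none of the listed features separates them. (They do differ in [tense], which is not among the given features.) Every other pair in the inventory differs on at least one listed feature.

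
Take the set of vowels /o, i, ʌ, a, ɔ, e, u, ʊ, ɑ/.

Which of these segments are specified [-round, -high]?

ʌ, a, e, ɑ

Eliminate segments failing any feature: /o, ɔ, u, ʊ/ are [+round]; /i/ is [+high]. The remaining /ʌ, a, e, ɑ/ satisfy [-round], [-high].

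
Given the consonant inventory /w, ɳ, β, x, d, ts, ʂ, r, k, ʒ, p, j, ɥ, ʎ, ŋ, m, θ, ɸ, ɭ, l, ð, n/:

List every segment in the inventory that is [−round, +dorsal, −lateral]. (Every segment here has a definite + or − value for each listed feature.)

x, k, j, ŋ

Eliminate segments failing any feature: /w, ɥ/ are [+round]; /ɳ, β, d, ts, ʂ, r, ʒ, p, m, θ, ɸ, ɭ, l, ð, n/ are [−dorsal]; /ʎ/ is [+lateral]. The remaining /x, k, j, ŋ/ satisfy [−round], [+dorsal], [−lateral].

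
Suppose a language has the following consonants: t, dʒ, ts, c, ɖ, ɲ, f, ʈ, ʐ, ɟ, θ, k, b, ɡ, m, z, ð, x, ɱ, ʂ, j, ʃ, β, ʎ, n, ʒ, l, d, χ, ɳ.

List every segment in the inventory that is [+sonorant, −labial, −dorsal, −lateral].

n, ɳ

The [+sonorant] segments are /ɲ, m, ɱ, j, ʎ, n, l, ɳ/.
Of those, [−labial] gives /ɲ, j, ʎ, n, l, ɳ/.
Then [−dorsal] gives /n, l, ɳ/.
Among these, [−lateral] leaves /n, ɳ/.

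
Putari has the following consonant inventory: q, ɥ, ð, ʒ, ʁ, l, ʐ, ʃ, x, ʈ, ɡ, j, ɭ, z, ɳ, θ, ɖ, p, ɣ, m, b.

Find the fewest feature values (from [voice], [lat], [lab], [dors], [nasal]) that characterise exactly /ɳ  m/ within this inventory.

[+nasal]

Every target segment is [+nasal] and no other inventory member is, so one feature is enough.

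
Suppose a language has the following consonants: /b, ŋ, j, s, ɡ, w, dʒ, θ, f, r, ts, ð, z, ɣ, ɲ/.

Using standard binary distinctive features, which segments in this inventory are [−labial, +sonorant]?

ŋ, j, r, ɲ

Checking each segment against [−labial], [+sonorant]: /ŋ/ (velar nasal), /j/ (palatal glide), /r/ (alveolar trill), /ɲ/ (palatal nasal) satisfy every feature; every other segment in the inventory fails at least one.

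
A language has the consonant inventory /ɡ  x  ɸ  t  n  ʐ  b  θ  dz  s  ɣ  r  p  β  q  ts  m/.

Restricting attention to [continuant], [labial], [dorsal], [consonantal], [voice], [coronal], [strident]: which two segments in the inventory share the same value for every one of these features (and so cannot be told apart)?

Both /m/ and /b/ are [−continuant], [+labial], [−dorsal], [+consonantal], [+voice], [−coronal], [−strident]. Since the list omits [sonorant] and [nasal] — which do distinguish the bilabial nasal from the voiced bilabial stop — this pair collapses; all other pairs remain distinct.

m, b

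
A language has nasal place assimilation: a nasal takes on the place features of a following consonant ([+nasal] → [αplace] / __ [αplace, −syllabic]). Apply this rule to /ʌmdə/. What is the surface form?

/m/ sits before the [+coronal] consonant /d/, so it takes on [+coronal] and surfaces as /n/. The rest of the form is unaffected: [ʌndə].

[ʌndə]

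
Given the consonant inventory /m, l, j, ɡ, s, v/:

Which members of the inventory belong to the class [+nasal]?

The [+nasal] segments here are /m/; the remaining /l, j, ɡ, s, v/ are [−nasal].

m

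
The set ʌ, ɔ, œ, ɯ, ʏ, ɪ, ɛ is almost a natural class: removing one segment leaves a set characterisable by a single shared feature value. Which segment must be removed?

ɯ

/ɔ, ʌ, ʏ, ɛ, œ, ɪ/ are all [−tense], but /ɯ/ (high back unrounded vowel) is [+tense]. No other single segment can be removed to leave a set sharing one feature value that the removed segment lacks, so /ɯ/ is the odd one out.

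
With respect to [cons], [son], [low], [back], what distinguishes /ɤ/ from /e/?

[back]

/ɤ/ (mid back unrounded tense vowel) and /e/ (mid front unrounded tense vowel) agree on [−consonantal], [+sonorant], [−low]. They differ on [back] (/ɤ/ [+], /e/ [−]).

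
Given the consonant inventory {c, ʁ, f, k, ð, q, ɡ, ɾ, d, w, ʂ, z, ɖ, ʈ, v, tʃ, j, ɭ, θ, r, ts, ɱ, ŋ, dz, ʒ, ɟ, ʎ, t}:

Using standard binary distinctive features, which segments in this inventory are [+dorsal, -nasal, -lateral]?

Checking each segment against [+dorsal], [-nasal], [-lateral]: /c/ (voiceless palatal stop), /ʁ/ (voiced uvular fricative), /k/ (voiceless velar stop), /q/ (voiceless uvular stop), /ɡ/ (voiced velar stop), /w/ (labial-velar glide), among others, satisfy every feature; every other segment in the inventory fails at least one.

c, ʁ, k, q, ɡ, w, j, ɟ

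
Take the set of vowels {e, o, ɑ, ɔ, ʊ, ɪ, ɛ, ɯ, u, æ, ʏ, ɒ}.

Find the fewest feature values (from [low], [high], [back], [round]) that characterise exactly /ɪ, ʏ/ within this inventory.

[+high, −back]

The class [+high], [−back] has exactly /ɪ, ʏ/ as its extension in this inventory. No smaller conjunction from the listed features achieves this: [−back] alone would also admit /e, ɛ, æ/; [+high] alone would also admit /ʊ, ɯ, u/; and checking the remaining single features turns up none with this extension.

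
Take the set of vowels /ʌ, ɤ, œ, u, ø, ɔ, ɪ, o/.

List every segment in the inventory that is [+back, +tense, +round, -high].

o

Eliminate segments failing any feature: /ʌ, ɔ/ are [-tense]; /ɤ/ is [-round]; /œ, ø, ɪ/ are [-back]; /u/ is [+high]. The remaining /o/ satisfy [+back], [+tense], [+round], [-high].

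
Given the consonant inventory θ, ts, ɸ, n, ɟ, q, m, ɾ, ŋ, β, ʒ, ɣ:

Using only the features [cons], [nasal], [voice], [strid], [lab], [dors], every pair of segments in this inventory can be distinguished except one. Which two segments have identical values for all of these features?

ɟ, ɣ

On the given features, /ɟ/ and /ɣ/ have an identical profile: [+consonantal], [−nasal], [+voice], [−strident], [−labial], [+dorsal]. No other two segments in the inventory coincide on all 6 features. (They do differ in [continuant] and [back], which are not among the given features.)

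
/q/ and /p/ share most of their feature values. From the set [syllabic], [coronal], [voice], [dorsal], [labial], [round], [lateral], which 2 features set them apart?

/q/ (voiceless uvular stop) and /p/ (voiceless bilabial stop) agree on [−syllabic], [−coronal], [−voice], [−round], [−lateral]. They differ on [labial] (/q/ [−], /p/ [+]), [dorsal] (/q/ [+], /p/ [−]).

[labial], [dorsal]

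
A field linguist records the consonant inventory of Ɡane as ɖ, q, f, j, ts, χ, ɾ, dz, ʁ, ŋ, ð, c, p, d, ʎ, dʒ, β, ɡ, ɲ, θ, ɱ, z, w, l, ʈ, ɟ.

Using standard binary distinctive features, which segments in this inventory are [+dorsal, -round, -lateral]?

q, j, χ, ʁ, ŋ, c, ɡ, ɲ, ɟ

Eliminate segments failing any feature: /ɖ, f, ts, ɾ, dz, ð, p, d, dʒ, β, θ, ɱ, z, l, ʈ/ are [-dorsal]; /ʎ/ is [+lateral]; /w/ is [+round]. The remaining /q, j, χ, ʁ, ŋ, c, ɡ, ɲ, ɟ/ satisfy [+dorsal], [-round], [-lateral].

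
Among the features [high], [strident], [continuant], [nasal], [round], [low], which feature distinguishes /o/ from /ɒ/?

[low]

/o/ is the mid back rounded tense vowel and /ɒ/ is the low back rounded vowel. Both are [-high], [-strident], [+continuant], [-nasal], [+round]. /o/ is [-low] while /ɒ/ is [+low], so the distinguishing feature is [low].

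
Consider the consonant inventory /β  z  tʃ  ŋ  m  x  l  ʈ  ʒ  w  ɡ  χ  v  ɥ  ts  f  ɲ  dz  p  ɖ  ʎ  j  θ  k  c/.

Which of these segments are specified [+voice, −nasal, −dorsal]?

Among the inventory, the [+voice] segments are /β, z, ŋ, m, l, ʒ, w, ɡ, v, ɥ, ɲ, dz, ɖ, ʎ, j/.
Among these, [−nasal] gives /β, z, l, ʒ, w, ɡ, v, ɥ, dz, ɖ, ʎ, j/.
Among these, [−dorsal] leaves /β, z, l, ʒ, v, dz, ɖ/.

β, z, l, ʒ, v, dz, ɖ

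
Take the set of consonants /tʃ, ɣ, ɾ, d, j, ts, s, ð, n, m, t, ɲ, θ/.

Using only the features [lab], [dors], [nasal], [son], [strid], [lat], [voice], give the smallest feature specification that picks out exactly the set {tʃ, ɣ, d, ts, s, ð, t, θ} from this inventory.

/tʃ, ɣ, d, ts, s, ð, t, θ/ are exactly the [−sonorant] segments in the inventory, so a single feature suffices.

[−son]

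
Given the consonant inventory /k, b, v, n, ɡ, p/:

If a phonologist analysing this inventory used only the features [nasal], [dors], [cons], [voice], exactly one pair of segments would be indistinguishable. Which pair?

v, b

Both /v/ and /b/ are [−nasal], [−dorsal], [+consonantal], [+voice]. Since the list omits [continuant] — which does distinguish the voiced labiodental fricative from the voiced bilabial stop — this pair collapses; all other pairs remain distinct.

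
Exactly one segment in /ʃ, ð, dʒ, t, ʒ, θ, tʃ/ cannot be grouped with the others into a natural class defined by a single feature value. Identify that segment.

/dʒ, ð, ʒ, θ, tʃ, ʃ/ are all [+distributed], but /t/ (voiceless alveolar stop) is [−distributed]. No other single segment can be removed to leave a set sharing one feature value that the removed segment lacks, so /t/ is the odd one out.

t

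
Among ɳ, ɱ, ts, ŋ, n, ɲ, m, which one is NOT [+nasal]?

/ŋ, ɳ, ɲ, ɱ, n, m/ are all [+nasal]; /ts/ (voiceless alveolar affricate) is [−nasal].

ts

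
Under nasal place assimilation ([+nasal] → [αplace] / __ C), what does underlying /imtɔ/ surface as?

/m/ sits before the [+coronal] consonant /t/, so it takes on [+coronal] and surfaces as /n/. The rest of the form is unaffected: [intɔ].

[intɔ]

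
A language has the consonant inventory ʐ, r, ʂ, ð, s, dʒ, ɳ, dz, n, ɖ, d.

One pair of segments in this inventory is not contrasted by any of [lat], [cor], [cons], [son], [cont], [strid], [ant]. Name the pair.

Both /ʂ/ and /ʐ/ are [−lateral], [+coronal], [+consonantal], [−sonorant], [+continuant], [+strident], [−anterior]. Since the list omits [voice] — which does distinguish the voiceless retroflex fricative from the voiced retroflex fricative — this pair collapses; all other pairs remain distinct.

ʂ, ʐ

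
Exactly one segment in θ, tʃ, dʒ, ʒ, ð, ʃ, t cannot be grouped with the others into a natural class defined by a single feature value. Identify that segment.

[distributed] groups all but one: /tʃ, dʒ, θ, ʒ, ʃ, ð/ share [+distributed] while /t/ (voiceless alveolar stop) alone is [−distributed]. Removing any other segment would not leave a single-feature class that excludes it.

t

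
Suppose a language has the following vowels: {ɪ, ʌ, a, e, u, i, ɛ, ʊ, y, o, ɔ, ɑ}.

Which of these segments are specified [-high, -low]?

Eliminate segments failing any feature: /ɪ, u, i, ʊ, y/ are [+high]; /a, ɑ/ are [+low]. The remaining /ʌ, e, ɛ, o, ɔ/ satisfy [-high], [-low].

ʌ, e, ɛ, o, ɔ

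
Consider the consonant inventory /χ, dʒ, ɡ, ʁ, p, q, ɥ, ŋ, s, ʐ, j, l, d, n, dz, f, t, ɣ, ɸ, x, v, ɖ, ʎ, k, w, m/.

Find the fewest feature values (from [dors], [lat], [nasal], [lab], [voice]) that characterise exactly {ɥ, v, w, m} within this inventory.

/ɥ, v, w, m/ are all [+voice], [+labial], and no other segment in the inventory matches both values. Dropping any one of them over-generates: [+labial] alone would also admit /p, f, ɸ/; [+voice] alone would also admit /dʒ, ɡ, ʁ, ŋ, …/. No other single listed feature picks out exactly this set either, so fewer than two features will not do.

[+voice, +lab]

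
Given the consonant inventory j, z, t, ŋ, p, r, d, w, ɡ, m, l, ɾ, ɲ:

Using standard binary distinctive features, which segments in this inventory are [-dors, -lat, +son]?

r, m, ɾ

Eliminate segments failing any feature: /j, ŋ, w, ɡ, ɲ/ are [+dorsal]; /z, t, p, d/ are [-sonorant]; /l/ is [+lateral]. The remaining /r, m, ɾ/ satisfy [-dorsal], [-lateral], [+sonorant].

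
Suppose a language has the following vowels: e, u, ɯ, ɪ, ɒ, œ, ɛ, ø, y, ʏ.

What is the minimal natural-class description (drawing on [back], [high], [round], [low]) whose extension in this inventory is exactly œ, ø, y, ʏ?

Every target segment is [−back], [+round]; each remaining inventory member fails at least one of these. Each conjunct is needed — [+round] alone would also admit /u, ɒ/; [−back] alone would also admit /e, ɪ, ɛ/ — and no other single listed feature has exactly this extension, so two is the minimum.

[−back, +round]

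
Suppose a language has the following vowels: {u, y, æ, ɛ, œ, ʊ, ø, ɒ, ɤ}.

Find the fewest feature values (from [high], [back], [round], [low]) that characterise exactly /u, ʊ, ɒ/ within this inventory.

/u, ʊ, ɒ/ are all [+back], [+round], and no other segment in the inventory matches both values. Dropping any one of them over-generates: [+round] alone would also admit /y, œ, ø/; [+back] alone would also admit /ɤ/. No other single listed feature picks out exactly this set either, so fewer than two features will not do.

[+back, +round]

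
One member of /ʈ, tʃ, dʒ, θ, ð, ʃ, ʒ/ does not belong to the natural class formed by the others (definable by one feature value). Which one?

ʈ

/θ, tʃ, ʒ, ʃ, dʒ, ð/ are all [+distributed], but /ʈ/ (voiceless retroflex stop) is [-distributed]. No other single segment can be removed to leave a set sharing one feature value that the removed segment lacks, so /ʈ/ is the odd one out.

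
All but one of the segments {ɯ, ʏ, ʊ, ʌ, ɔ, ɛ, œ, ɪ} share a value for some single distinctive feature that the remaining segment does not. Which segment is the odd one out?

/œ, ʏ, ɔ, ʊ, ʌ, ɛ, ɪ/ are all [−tense], but /ɯ/ (high back unrounded vowel) is [+tense]. No other single segment can be removed to leave a set sharing one feature value that the removed segment lacks, so /ɯ/ is the odd one out.

ɯ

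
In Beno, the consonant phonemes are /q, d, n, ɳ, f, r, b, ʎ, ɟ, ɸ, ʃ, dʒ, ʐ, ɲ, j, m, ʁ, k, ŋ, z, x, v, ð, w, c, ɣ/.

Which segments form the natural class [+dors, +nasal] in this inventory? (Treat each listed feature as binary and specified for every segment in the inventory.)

ɲ, ŋ

Checking each segment against [+dorsal], [+nasal]: /ɲ/ (palatal nasal), /ŋ/ (velar nasal) satisfy every feature; every other segment in the inventory fails at least one.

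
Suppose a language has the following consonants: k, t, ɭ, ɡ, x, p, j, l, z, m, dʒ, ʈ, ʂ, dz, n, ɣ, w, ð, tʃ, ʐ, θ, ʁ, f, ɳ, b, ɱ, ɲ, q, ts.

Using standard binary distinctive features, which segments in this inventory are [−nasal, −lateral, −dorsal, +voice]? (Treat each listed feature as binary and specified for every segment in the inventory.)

z, dʒ, dz, ð, ʐ, b

Checking each segment against [−nasal], [−lateral], [−dorsal], [+voice]: /z/ (voiced alveolar fricative), /dʒ/ (voiced postalveolar affricate), /dz/ (voiced alveolar affricate), /ð/ (voiced dental fricative), /ʐ/ (voiced retroflex fricative), /b/ (voiced bilabial stop) satisfy every feature; every other segment in the inventory fails at least one.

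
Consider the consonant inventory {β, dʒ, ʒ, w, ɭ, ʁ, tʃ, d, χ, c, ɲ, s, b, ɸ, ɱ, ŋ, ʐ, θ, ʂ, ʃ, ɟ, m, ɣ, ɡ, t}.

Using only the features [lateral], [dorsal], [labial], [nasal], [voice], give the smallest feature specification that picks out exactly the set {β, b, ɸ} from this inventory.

The class [−nasal], [+labial], [−dorsal] has exactly /β, b, ɸ/ as its extension in this inventory. No smaller conjunction from the listed features achieves this: [+labial, −dorsal] alone would also admit /ɱ, m/; [−nasal, −dorsal] alone would also admit /dʒ, ʒ, ɭ, tʃ, …/; [−nasal, +labial] alone would also admit /w/; and checking the remaining two-feature bundles turns up none with this extension.

[−nasal, +labial, −dorsal]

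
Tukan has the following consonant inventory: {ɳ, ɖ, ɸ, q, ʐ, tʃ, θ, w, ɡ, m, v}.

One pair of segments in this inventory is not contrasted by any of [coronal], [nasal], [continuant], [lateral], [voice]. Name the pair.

On the given features, /v/ and /w/ have an identical profile: [-coronal], [-nasal], [+continuant], [-lateral], [+voice]. No other two segments in the inventory coincide on all 5 features. (They do differ in [sonorant], [round] and [dorsal], which are not among the given features.)

v, w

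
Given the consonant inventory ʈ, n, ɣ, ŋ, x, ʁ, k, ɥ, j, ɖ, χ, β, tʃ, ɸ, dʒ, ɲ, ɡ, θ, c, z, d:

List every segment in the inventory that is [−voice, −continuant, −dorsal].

Eliminate segments failing any feature: /n, ɣ, ŋ, ʁ, ɥ, j, ɖ, β, dʒ, ɲ, ɡ, z, d/ are [+voice]; /x, χ, ɸ, θ/ are [+continuant]; /k, c/ are [+dorsal]. The remaining /ʈ, tʃ/ satisfy [−voice], [−continuant], [−dorsal].

ʈ, tʃ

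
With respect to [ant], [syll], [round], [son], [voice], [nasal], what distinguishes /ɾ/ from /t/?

/ɾ/ (alveolar tap) and /t/ (voiceless alveolar stop) agree on [+anterior], [−syllabic], [−round], [−nasal]. They differ on [sonorant] (/ɾ/ [+], /t/ [−]), [voice] (/ɾ/ [+], /t/ [−]).

[sonorant], [voice]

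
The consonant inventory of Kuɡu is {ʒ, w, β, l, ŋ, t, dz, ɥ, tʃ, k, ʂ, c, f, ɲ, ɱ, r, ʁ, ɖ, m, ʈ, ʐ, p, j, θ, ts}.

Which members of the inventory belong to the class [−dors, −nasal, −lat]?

ʒ, β, t, dz, tʃ, ʂ, f, r, ɖ, ʈ, ʐ, p, θ, ts

Checking each segment against [−dorsal], [−nasal], [−lateral]: /ʒ/ (voiced postalveolar fricative), /β/ (voiced bilabial fricative), /t/ (voiceless alveolar stop), /dz/ (voiced alveolar affricate), /tʃ/ (voiceless postalveolar affricate), /ʂ/ (voiceless retroflex fricative), among others, satisfy every feature; every other segment in the inventory fails at least one.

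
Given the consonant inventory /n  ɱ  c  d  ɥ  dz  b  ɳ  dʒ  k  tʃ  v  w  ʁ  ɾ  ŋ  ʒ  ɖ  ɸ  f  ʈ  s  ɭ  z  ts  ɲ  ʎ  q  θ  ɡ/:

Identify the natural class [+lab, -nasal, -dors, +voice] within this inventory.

Eliminate segments failing any feature: /n, c, d, dz, ɳ, dʒ, k, tʃ, ʁ, ɾ, ŋ, ʒ, ɖ, ʈ, s, ɭ, z, ts, ɲ, ʎ, q, θ, ɡ/ are [-labial]; /ɱ/ is [+nasal]; /ɥ, w/ are [+dorsal]; /ɸ, f/ are [-voice]. The remaining /b, v/ satisfy [+labial], [-nasal], [-dorsal], [+voice].

b, v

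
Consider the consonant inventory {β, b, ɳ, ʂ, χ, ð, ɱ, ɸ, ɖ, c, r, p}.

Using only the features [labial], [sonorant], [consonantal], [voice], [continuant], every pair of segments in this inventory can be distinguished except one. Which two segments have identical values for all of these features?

χ, ʂ

Both /χ/ and /ʂ/ are [−labial], [−sonorant], [+consonantal], [−voice], [+continuant]. Since the list omits [coronal] and [dorsal] — which do distinguish the voiceless uvular fricative from the voiceless retroflex fricative — this pair collapses; all other pairs remain distinct.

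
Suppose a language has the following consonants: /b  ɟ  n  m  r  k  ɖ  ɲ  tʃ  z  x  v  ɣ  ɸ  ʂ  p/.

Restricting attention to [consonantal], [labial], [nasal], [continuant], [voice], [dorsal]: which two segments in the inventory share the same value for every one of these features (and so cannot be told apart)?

Both /r/ and /z/ are [+consonantal], [-labial], [-nasal], [+continuant], [+voice], [-dorsal]. Since the list omits [sonorant] and [strident] — which do distinguish the alveolar trill from the voiced alveolar fricative — this pair collapses; all other pairs remain distinct.

r, z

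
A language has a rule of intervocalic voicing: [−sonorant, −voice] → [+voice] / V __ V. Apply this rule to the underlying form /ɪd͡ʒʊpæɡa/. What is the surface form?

[ɪd͡ʒʊbæɡa]

/p/ satisfies [−sonorant, −voice] and sits in V __ V. The [+voice] counterpart of the voiceless bilabial stop is /b/. Other segments in /ɪd͡ʒʊpæɡa/ either fail the structural description or are not in the environment, so the surface form is [ɪd͡ʒʊbæɡa].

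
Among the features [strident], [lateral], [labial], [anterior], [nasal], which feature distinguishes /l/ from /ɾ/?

The two segments share [−strident], [−labial], [+anterior], [−nasal]. The only feature from the list on which they differ: /l/ is [+lateral] while /ɾ/ is [−lateral].

[lateral]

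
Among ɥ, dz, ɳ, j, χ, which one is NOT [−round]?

ɥ

/dz, ɳ, χ, j/ are all [−round]; /ɥ/ (labial-palatal glide) is [+round].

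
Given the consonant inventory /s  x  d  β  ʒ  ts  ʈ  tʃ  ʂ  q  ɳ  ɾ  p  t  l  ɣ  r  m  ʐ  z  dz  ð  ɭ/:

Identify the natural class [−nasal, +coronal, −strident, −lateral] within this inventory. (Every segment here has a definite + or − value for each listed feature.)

d, ʈ, ɾ, t, r, ð

Eliminate segments failing any feature: /s, ʒ, ts, tʃ, ʂ, ʐ, z, dz/ are [+strident]; /x, β, q, p, ɣ/ are [−coronal]; /ɳ, m/ are [+nasal]; /l, ɭ/ are [+lateral]. The remaining /d, ʈ, ɾ, t, r, ð/ satisfy [−nasal], [+coronal], [−strident], [−lateral].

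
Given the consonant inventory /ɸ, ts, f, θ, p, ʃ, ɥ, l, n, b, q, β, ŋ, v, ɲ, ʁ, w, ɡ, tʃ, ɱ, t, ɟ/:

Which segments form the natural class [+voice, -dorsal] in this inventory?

Checking each segment against [+voice], [-dorsal]: /l/ (alveolar lateral approximant), /n/ (alveolar nasal), /b/ (voiced bilabial stop), /β/ (voiced bilabial fricative), /v/ (voiced labiodental fricative), /ɱ/ (labiodental nasal) satisfy every feature; every other segment in the inventory fails at least one.

l, n, b, β, v, ɱ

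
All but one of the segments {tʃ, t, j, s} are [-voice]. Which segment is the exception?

j

/j/ is the palatal glide, which is [+voice]; the rest — /s, t, tʃ/ — are [-voice].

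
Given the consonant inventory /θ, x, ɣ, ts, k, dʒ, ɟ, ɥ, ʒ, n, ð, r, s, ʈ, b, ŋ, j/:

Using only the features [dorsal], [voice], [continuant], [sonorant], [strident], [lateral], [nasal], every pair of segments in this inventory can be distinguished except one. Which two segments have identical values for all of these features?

j, ɥ

Both /j/ and /ɥ/ are [+dorsal], [+voice], [+continuant], [+sonorant], [−strident], [−lateral], [−nasal]. Since the list omits [labial] and [round] — which do distinguish the palatal glide from the labial-palatal glide — this pair collapses; all other pairs remain distinct.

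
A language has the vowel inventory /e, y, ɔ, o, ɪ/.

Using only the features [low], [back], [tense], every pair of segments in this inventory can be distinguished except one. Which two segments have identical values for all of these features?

y, e

/y/ (high front rounded tense vowel) and /e/ (mid front unrounded tense vowel) are both [−low], [−back], [+tense], so none of the listed features separates them. (They do differ in [labial], [round] and [high], which are not among the given features.) Every other pair in the inventory differs on at least one listed feature.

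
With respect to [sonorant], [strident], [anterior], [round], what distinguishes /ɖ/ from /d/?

[anterior]

The two segments share [-sonorant], [-strident], [-round]. The only feature from the list on which they differ: /ɖ/ is [-anterior] while /d/ is [+anterior].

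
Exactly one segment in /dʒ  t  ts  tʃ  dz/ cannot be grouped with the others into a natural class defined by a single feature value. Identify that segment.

t

The remaining segments after removing /t/ share [+delayed release]; /t/ (voiceless alveolar stop) is [−delayed release]. For every other candidate removal, the leftover set fails to share any single feature value that the removed segment lacks.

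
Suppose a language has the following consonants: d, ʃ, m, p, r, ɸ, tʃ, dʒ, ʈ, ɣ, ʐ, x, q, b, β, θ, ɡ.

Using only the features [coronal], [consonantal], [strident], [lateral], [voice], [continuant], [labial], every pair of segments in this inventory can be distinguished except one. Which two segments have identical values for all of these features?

On the given features, /b/ and /m/ have an identical profile: [-coronal], [+consonantal], [-strident], [-lateral], [+voice], [-continuant], [+labial]. No other two segments in the inventory coincide on all 7 features. (They do differ in [sonorant] and [nasal], which are not among the given features.)

b, m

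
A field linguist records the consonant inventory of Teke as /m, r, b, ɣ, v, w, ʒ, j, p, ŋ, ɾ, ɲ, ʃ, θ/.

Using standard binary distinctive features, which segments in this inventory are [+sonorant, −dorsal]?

Among the inventory, the [+sonorant] segments are /m, r, w, j, ŋ, ɾ, ɲ/.
Among these, [−dorsal] leaves /m, r, ɾ/.

m, r, ɾ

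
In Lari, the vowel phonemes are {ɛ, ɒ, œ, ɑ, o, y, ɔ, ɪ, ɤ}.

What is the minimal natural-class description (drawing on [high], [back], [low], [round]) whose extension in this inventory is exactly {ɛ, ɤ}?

[−high, −low, −round]

/ɛ, ɤ/ are all [−high], [−low], [−round], and no other segment in the inventory matches all three values. Dropping any one of them over-generates: [−low, −round] alone would also admit /ɪ/; [−high, −round] alone would also admit /ɑ/; [−high, −low] alone would also admit /œ, o, ɔ/. No other combination of two listed features picks out exactly this set either, so fewer than three features will not do.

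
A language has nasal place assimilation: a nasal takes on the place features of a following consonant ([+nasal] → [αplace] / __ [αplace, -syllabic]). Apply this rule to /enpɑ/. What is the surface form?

[empɑ]

The only nasal preceding a consonant is /n/ before /p/. /p/ is [+labial], so /n/ → /m/, giving [empɑ].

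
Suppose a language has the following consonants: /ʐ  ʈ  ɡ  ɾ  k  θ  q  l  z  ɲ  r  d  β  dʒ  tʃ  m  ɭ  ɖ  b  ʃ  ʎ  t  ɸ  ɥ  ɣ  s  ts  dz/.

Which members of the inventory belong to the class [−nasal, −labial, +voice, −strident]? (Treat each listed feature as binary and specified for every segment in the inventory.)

Checking each segment against [−nasal], [−labial], [+voice], [−strident]: /ɡ/ (voiced velar stop), /ɾ/ (alveolar tap), /l/ (alveolar lateral approximant), /r/ (alveolar trill), /d/ (voiced alveolar stop), /ɭ/ (retroflex lateral approximant), among others, satisfy every feature; every other segment in the inventory fails at least one.

ɡ, ɾ, l, r, d, ɭ, ɖ, ʎ, ɣ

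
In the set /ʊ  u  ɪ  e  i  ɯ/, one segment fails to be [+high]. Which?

e

/u, i, ʊ, ɯ, ɪ/ are all [+high]; /e/ (mid front unrounded tense vowel) is [-high].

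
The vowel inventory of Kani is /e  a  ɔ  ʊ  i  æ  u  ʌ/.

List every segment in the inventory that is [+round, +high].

ʊ, u

Eliminate segments failing any feature: /e, a, i, æ, ʌ/ are [-round]; /ɔ/ is [-high]. The remaining /ʊ, u/ satisfy [+round], [+high].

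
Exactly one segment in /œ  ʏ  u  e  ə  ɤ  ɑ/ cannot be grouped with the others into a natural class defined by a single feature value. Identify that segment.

The remaining segments after removing /ɑ/ share [−low]; /ɑ/ (low back unrounded vowel) is [+low]. For every other candidate removal, the leftover set fails to share any single feature value that the removed segment lacks.

ɑ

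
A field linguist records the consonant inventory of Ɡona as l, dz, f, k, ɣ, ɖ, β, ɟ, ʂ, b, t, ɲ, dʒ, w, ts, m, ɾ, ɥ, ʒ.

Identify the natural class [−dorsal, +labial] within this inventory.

f, β, b, m

Eliminate segments failing any feature: /l, dz, ɖ, ʂ, t, dʒ, ts, ɾ, ʒ/ are [−labial]; /k, ɣ, ɟ, ɲ, w, ɥ/ are [+dorsal]. The remaining /f, β, b, m/ satisfy [−dorsal], [+labial].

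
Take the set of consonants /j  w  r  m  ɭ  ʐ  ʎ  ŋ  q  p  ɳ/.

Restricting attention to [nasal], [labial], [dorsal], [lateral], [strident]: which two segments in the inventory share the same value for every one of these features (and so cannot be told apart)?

/q/ (voiceless uvular stop) and /j/ (palatal glide) are both [-nasal], [-labial], [+dorsal], [-lateral], [-strident], so none of the listed features separates them. (They do differ in [sonorant], [voice], [continuant], [high] and [back], which are not among the given features.) Every other pair in the inventory differs on at least one listed feature.

q, j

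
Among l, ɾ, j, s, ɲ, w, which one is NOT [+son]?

/j, w, l, ɲ, ɾ/ are all [+sonorant]; /s/ (voiceless alveolar fricative) is [−sonorant].

s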